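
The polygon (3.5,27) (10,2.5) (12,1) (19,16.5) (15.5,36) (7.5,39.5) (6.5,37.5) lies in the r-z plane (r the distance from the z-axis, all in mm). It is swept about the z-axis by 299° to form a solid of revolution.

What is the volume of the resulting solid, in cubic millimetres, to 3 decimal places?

Profile (r,z), 7 vertices: (3.5,27) (10,2.5) (12,1) (19,16.5) (15.5,36) (7.5,39.5) (6.5,37.5)
edge 0: (3.5,27)→(10,2.5)  cross = 3.5·2.5 − 10·27 = -261.2500; (r_i+r_j)·cross = 13.5·-261.2500 = -3526.8750
edge 1: (10,2.5)→(12,1)  cross = 10·1 − 12·2.5 = -20.0000; (r_i+r_j)·cross = 22·-20.0000 = -440.0000
edge 2: (12,1)→(19,16.5)  cross = 12·16.5 − 19·1 = 179.0000; (r_i+r_j)·cross = 31·179.0000 = 5549.0000
edge 3: (19,16.5)→(15.5,36)  cross = 19·36 − 15.5·16.5 = 428.2500; (r_i+r_j)·cross = 34.5·428.2500 = 14774.6250
edge 4: (15.5,36)→(7.5,39.5)  cross = 15.5·39.5 − 7.5·36 = 342.2500; (r_i+r_j)·cross = 23·342.2500 = 7871.7500
edge 5: (7.5,39.5)→(6.5,37.5)  cross = 7.5·37.5 − 6.5·39.5 = 24.5000; (r_i+r_j)·cross = 14·24.5000 = 343.0000
edge 6: (6.5,37.5)→(3.5,27)  cross = 6.5·27 − 3.5·37.5 = 44.2500; (r_i+r_j)·cross = 10·44.2500 = 442.5000
Σcross = 737.0000 → A = |Σcross|/2 = 368.5000 mm²
Σ(r_i+r_j)·cross = 25014.0000 → first moment M = |Σ|/6 = 4169.0000
R_c = M/A = 4169.0000/368.5000 = 11.3134 mm
θ = 299° = 5.218534 rad
V = θ·R_c·A = 5.218534·11.3134·368.5000 = 21756.070 mm³

Volume = 21756.070 mm³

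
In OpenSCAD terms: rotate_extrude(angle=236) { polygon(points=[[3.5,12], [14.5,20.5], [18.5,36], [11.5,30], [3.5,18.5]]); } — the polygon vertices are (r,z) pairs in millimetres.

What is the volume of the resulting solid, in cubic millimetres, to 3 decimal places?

Volume = 5874.519 mm³

Profile (r,z), 5 vertices: (3.5,12) (14.5,20.5) (18.5,36) (11.5,30) (3.5,18.5)
edge 0: (3.5,12)→(14.5,20.5)  cross = 3.5·20.5 − 14.5·12 = -102.2500; (r_i+r_j)·cross = 18·-102.2500 = -1840.5000
edge 1: (14.5,20.5)→(18.5,36)  cross = 14.5·36 − 18.5·20.5 = 142.7500; (r_i+r_j)·cross = 33·142.7500 = 4710.7500
edge 2: (18.5,36)→(11.5,30)  cross = 18.5·30 − 11.5·36 = 141.0000; (r_i+r_j)·cross = 30·141.0000 = 4230.0000
edge 3: (11.5,30)→(3.5,18.5)  cross = 11.5·18.5 − 3.5·30 = 107.7500; (r_i+r_j)·cross = 15·107.7500 = 1616.2500
edge 4: (3.5,18.5)→(3.5,12)  cross = 3.5·12 − 3.5·18.5 = -22.7500; (r_i+r_j)·cross = 7·-22.7500 = -159.2500
Σcross = 266.5000 → A = |Σcross|/2 = 133.2500 mm²
Σ(r_i+r_j)·cross = 8557.2500 → first moment M = |Σ|/6 = 1426.2083
R_c = M/A = 1426.2083/133.2500 = 10.7033 mm
θ = 236° = 4.118977 rad
V = θ·R_c·A = 4.118977·10.7033·133.2500 = 5874.519 mm³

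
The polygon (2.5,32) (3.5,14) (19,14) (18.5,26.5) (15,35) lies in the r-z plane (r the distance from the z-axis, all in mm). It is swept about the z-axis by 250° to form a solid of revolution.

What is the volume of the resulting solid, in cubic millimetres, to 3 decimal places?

Profile (r,z), 5 vertices: (2.5,32) (3.5,14) (19,14) (18.5,26.5) (15,35)
edge 0: (2.5,32)→(3.5,14)  cross = 2.5·14 − 3.5·32 = -77.0000; (r_i+r_j)·cross = 6·-77.0000 = -462.0000
edge 1: (3.5,14)→(19,14)  cross = 3.5·14 − 19·14 = -217.0000; (r_i+r_j)·cross = 22.5·-217.0000 = -4882.5000
edge 2: (19,14)→(18.5,26.5)  cross = 19·26.5 − 18.5·14 = 244.5000; (r_i+r_j)·cross = 37.5·244.5000 = 9168.7500
edge 3: (18.5,26.5)→(15,35)  cross = 18.5·35 − 15·26.5 = 250.0000; (r_i+r_j)·cross = 33.5·250.0000 = 8375.0000
edge 4: (15,35)→(2.5,32)  cross = 15·32 − 2.5·35 = 392.5000; (r_i+r_j)·cross = 17.5·392.5000 = 6868.7500
Σcross = 593.0000 → A = |Σcross|/2 = 296.5000 mm²
Σ(r_i+r_j)·cross = 19068.0000 → first moment M = |Σ|/6 = 3178.0000
R_c = M/A = 3178.0000/296.5000 = 10.7184 mm
θ = 250° = 4.363323 rad
V = θ·R_c·A = 4.363323·10.7184·296.5000 = 13866.641 mm³

Volume = 13866.641 mm³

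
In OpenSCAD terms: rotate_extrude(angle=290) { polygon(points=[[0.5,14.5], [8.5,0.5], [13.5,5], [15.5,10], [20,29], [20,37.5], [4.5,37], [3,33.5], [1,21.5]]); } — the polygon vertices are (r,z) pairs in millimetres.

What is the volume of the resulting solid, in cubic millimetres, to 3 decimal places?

Profile (r,z), 9 vertices: (0.5,14.5) (8.5,0.5) (13.5,5) (15.5,10) (20,29) (20,37.5) (4.5,37) (3,33.5) (1,21.5)
edge 0: (0.5,14.5)→(8.5,0.5)  cross = 0.5·0.5 − 8.5·14.5 = -123.0000; (r_i+r_j)·cross = 9·-123.0000 = -1107.0000
edge 1: (8.5,0.5)→(13.5,5)  cross = 8.5·5 − 13.5·0.5 = 35.7500; (r_i+r_j)·cross = 22·35.7500 = 786.5000
edge 2: (13.5,5)→(15.5,10)  cross = 13.5·10 − 15.5·5 = 57.5000; (r_i+r_j)·cross = 29·57.5000 = 1667.5000
edge 3: (15.5,10)→(20,29)  cross = 15.5·29 − 20·10 = 249.5000; (r_i+r_j)·cross = 35.5·249.5000 = 8857.2500
edge 4: (20,29)→(20,37.5)  cross = 20·37.5 − 20·29 = 170.0000; (r_i+r_j)·cross = 40·170.0000 = 6800.0000
edge 5: (20,37.5)→(4.5,37)  cross = 20·37 − 4.5·37.5 = 571.2500; (r_i+r_j)·cross = 24.5·571.2500 = 13995.6250
edge 6: (4.5,37)→(3,33.5)  cross = 4.5·33.5 − 3·37 = 39.7500; (r_i+r_j)·cross = 7.5·39.7500 = 298.1250
edge 7: (3,33.5)→(1,21.5)  cross = 3·21.5 − 1·33.5 = 31.0000; (r_i+r_j)·cross = 4·31.0000 = 124.0000
edge 8: (1,21.5)→(0.5,14.5)  cross = 1·14.5 − 0.5·21.5 = 3.7500; (r_i+r_j)·cross = 1.5·3.7500 = 5.6250
Σcross = 1035.5000 → A = |Σcross|/2 = 517.7500 mm²
Σ(r_i+r_j)·cross = 31427.6250 → first moment M = |Σ|/6 = 5237.9375
R_c = M/A = 5237.9375/517.7500 = 10.1167 mm
θ = 290° = 5.061455 rad
V = θ·R_c·A = 5.061455·10.1167·517.7500 = 26511.584 mm³

Volume = 26511.584 mm³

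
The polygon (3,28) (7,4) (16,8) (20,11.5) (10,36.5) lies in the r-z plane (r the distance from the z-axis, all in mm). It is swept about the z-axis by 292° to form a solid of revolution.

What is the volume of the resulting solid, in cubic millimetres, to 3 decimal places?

Volume = 16568.696 mm³

Profile (r,z), 5 vertices: (3,28) (7,4) (16,8) (20,11.5) (10,36.5)
edge 0: (3,28)→(7,4)  cross = 3·4 − 7·28 = -184.0000; (r_i+r_j)·cross = 10·-184.0000 = -1840.0000
edge 1: (7,4)→(16,8)  cross = 7·8 − 16·4 = -8.0000; (r_i+r_j)·cross = 23·-8.0000 = -184.0000
edge 2: (16,8)→(20,11.5)  cross = 16·11.5 − 20·8 = 24.0000; (r_i+r_j)·cross = 36·24.0000 = 864.0000
edge 3: (20,11.5)→(10,36.5)  cross = 20·36.5 − 10·11.5 = 615.0000; (r_i+r_j)·cross = 30·615.0000 = 18450.0000
edge 4: (10,36.5)→(3,28)  cross = 10·28 − 3·36.5 = 170.5000; (r_i+r_j)·cross = 13·170.5000 = 2216.5000
Σcross = 617.5000 → A = |Σcross|/2 = 308.7500 mm²
Σ(r_i+r_j)·cross = 19506.5000 → first moment M = |Σ|/6 = 3251.0833
R_c = M/A = 3251.0833/308.7500 = 10.5298 mm
θ = 292° = 5.096361 rad
V = θ·R_c·A = 5.096361·10.5298·308.7500 = 16568.696 mm³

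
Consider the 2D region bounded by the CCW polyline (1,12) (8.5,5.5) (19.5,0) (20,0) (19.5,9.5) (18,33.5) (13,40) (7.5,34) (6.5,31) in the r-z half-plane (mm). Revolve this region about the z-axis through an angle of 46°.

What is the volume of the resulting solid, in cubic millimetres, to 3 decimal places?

Profile (r,z), 9 vertices: (1,12) (8.5,5.5) (19.5,0) (20,0) (19.5,9.5) (18,33.5) (13,40) (7.5,34) (6.5,31)
edge 0: (1,12)→(8.5,5.5)  cross = 1·5.5 − 8.5·12 = -96.5000; (r_i+r_j)·cross = 9.5·-96.5000 = -916.7500
edge 1: (8.5,5.5)→(19.5,0)  cross = 8.5·0 − 19.5·5.5 = -107.2500; (r_i+r_j)·cross = 28·-107.2500 = -3003.0000
edge 2: (19.5,0)→(20,0)  cross = 19.5·0 − 20·0 = 0.0000; (r_i+r_j)·cross = 39.5·0.0000 = 0.0000
edge 3: (20,0)→(19.5,9.5)  cross = 20·9.5 − 19.5·0 = 190.0000; (r_i+r_j)·cross = 39.5·190.0000 = 7505.0000
edge 4: (19.5,9.5)→(18,33.5)  cross = 19.5·33.5 − 18·9.5 = 482.2500; (r_i+r_j)·cross = 37.5·482.2500 = 18084.3750
edge 5: (18,33.5)→(13,40)  cross = 18·40 − 13·33.5 = 284.5000; (r_i+r_j)·cross = 31·284.5000 = 8819.5000
edge 6: (13,40)→(7.5,34)  cross = 13·34 − 7.5·40 = 142.0000; (r_i+r_j)·cross = 20.5·142.0000 = 2911.0000
edge 7: (7.5,34)→(6.5,31)  cross = 7.5·31 − 6.5·34 = 11.5000; (r_i+r_j)·cross = 14·11.5000 = 161.0000
edge 8: (6.5,31)→(1,12)  cross = 6.5·12 − 1·31 = 47.0000; (r_i+r_j)·cross = 7.5·47.0000 = 352.5000
Σcross = 953.5000 → A = |Σcross|/2 = 476.7500 mm²
Σ(r_i+r_j)·cross = 33913.6250 → first moment M = |Σ|/6 = 5652.2708
R_c = M/A = 5652.2708/476.7500 = 11.8558 mm
θ = 46° = 0.802851 rad
V = θ·R_c·A = 0.802851·11.8558·476.7500 = 4537.934 mm³

Volume = 4537.934 mm³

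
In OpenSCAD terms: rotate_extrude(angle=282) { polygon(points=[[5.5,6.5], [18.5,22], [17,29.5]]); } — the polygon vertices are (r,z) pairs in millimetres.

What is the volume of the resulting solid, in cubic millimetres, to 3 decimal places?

Volume = 4061.124 mm³

Profile (r,z), 3 vertices: (5.5,6.5) (18.5,22) (17,29.5)
edge 0: (5.5,6.5)→(18.5,22)  cross = 5.5·22 − 18.5·6.5 = 0.7500; (r_i+r_j)·cross = 24·0.7500 = 18.0000
edge 1: (18.5,22)→(17,29.5)  cross = 18.5·29.5 − 17·22 = 171.7500; (r_i+r_j)·cross = 35.5·171.7500 = 6097.1250
edge 2: (17,29.5)→(5.5,6.5)  cross = 17·6.5 − 5.5·29.5 = -51.7500; (r_i+r_j)·cross = 22.5·-51.7500 = -1164.3750
Σcross = 120.7500 → A = |Σcross|/2 = 60.3750 mm²
Σ(r_i+r_j)·cross = 4950.7500 → first moment M = |Σ|/6 = 825.1250
R_c = M/A = 825.1250/60.3750 = 13.6667 mm
θ = 282° = 4.921828 rad
V = θ·R_c·A = 4.921828·13.6667·60.3750 = 4061.124 mm³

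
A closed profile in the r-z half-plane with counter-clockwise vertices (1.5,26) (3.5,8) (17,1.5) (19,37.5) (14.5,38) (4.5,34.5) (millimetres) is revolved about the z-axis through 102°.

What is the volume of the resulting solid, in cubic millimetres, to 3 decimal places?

Volume = 9336.521 mm³

Profile (r,z), 6 vertices: (1.5,26) (3.5,8) (17,1.5) (19,37.5) (14.5,38) (4.5,34.5)
edge 0: (1.5,26)→(3.5,8)  cross = 1.5·8 − 3.5·26 = -79.0000; (r_i+r_j)·cross = 5·-79.0000 = -395.0000
edge 1: (3.5,8)→(17,1.5)  cross = 3.5·1.5 − 17·8 = -130.7500; (r_i+r_j)·cross = 20.5·-130.7500 = -2680.3750
edge 2: (17,1.5)→(19,37.5)  cross = 17·37.5 − 19·1.5 = 609.0000; (r_i+r_j)·cross = 36·609.0000 = 21924.0000
edge 3: (19,37.5)→(14.5,38)  cross = 19·38 − 14.5·37.5 = 178.2500; (r_i+r_j)·cross = 33.5·178.2500 = 5971.3750
edge 4: (14.5,38)→(4.5,34.5)  cross = 14.5·34.5 − 4.5·38 = 329.2500; (r_i+r_j)·cross = 19·329.2500 = 6255.7500
edge 5: (4.5,34.5)→(1.5,26)  cross = 4.5·26 − 1.5·34.5 = 65.2500; (r_i+r_j)·cross = 6·65.2500 = 391.5000
Σcross = 972.0000 → A = |Σcross|/2 = 486.0000 mm²
Σ(r_i+r_j)·cross = 31467.2500 → first moment M = |Σ|/6 = 5244.5417
R_c = M/A = 5244.5417/486.0000 = 10.7912 mm
θ = 102° = 1.780236 rad
V = θ·R_c·A = 1.780236·10.7912·486.0000 = 9336.521 mm³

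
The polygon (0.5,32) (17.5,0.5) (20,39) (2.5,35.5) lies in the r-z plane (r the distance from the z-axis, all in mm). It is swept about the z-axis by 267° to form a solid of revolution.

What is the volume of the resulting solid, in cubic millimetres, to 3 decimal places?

Volume = 22609.879 mm³

Profile (r,z), 4 vertices: (0.5,32) (17.5,0.5) (20,39) (2.5,35.5)
edge 0: (0.5,32)→(17.5,0.5)  cross = 0.5·0.5 − 17.5·32 = -559.7500; (r_i+r_j)·cross = 18·-559.7500 = -10075.5000
edge 1: (17.5,0.5)→(20,39)  cross = 17.5·39 − 20·0.5 = 672.5000; (r_i+r_j)·cross = 37.5·672.5000 = 25218.7500
edge 2: (20,39)→(2.5,35.5)  cross = 20·35.5 − 2.5·39 = 612.5000; (r_i+r_j)·cross = 22.5·612.5000 = 13781.2500
edge 3: (2.5,35.5)→(0.5,32)  cross = 2.5·32 − 0.5·35.5 = 62.2500; (r_i+r_j)·cross = 3·62.2500 = 186.7500
Σcross = 787.5000 → A = |Σcross|/2 = 393.7500 mm²
Σ(r_i+r_j)·cross = 29111.2500 → first moment M = |Σ|/6 = 4851.8750
R_c = M/A = 4851.8750/393.7500 = 12.3222 mm
θ = 267° = 4.660029 rad
V = θ·R_c·A = 4.660029·12.3222·393.7500 = 22609.879 mm³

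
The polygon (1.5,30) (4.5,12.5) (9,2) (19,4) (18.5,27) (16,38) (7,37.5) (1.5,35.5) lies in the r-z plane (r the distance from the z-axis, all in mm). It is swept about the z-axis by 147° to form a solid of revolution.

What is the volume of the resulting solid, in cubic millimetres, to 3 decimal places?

Profile (r,z), 8 vertices: (1.5,30) (4.5,12.5) (9,2) (19,4) (18.5,27) (16,38) (7,37.5) (1.5,35.5)
edge 0: (1.5,30)→(4.5,12.5)  cross = 1.5·12.5 − 4.5·30 = -116.2500; (r_i+r_j)·cross = 6·-116.2500 = -697.5000
edge 1: (4.5,12.5)→(9,2)  cross = 4.5·2 − 9·12.5 = -103.5000; (r_i+r_j)·cross = 13.5·-103.5000 = -1397.2500
edge 2: (9,2)→(19,4)  cross = 9·4 − 19·2 = -2.0000; (r_i+r_j)·cross = 28·-2.0000 = -56.0000
edge 3: (19,4)→(18.5,27)  cross = 19·27 − 18.5·4 = 439.0000; (r_i+r_j)·cross = 37.5·439.0000 = 16462.5000
edge 4: (18.5,27)→(16,38)  cross = 18.5·38 − 16·27 = 271.0000; (r_i+r_j)·cross = 34.5·271.0000 = 9349.5000
edge 5: (16,38)→(7,37.5)  cross = 16·37.5 − 7·38 = 334.0000; (r_i+r_j)·cross = 23·334.0000 = 7682.0000
edge 6: (7,37.5)→(1.5,35.5)  cross = 7·35.5 − 1.5·37.5 = 192.2500; (r_i+r_j)·cross = 8.5·192.2500 = 1634.1250
edge 7: (1.5,35.5)→(1.5,30)  cross = 1.5·30 − 1.5·35.5 = -8.2500; (r_i+r_j)·cross = 3·-8.2500 = -24.7500
Σcross = 1006.2500 → A = |Σcross|/2 = 503.1250 mm²
Σ(r_i+r_j)·cross = 32952.6250 → first moment M = |Σ|/6 = 5492.1042
R_c = M/A = 5492.1042/503.1250 = 10.9160 mm
θ = 147° = 2.565634 rad
V = θ·R_c·A = 2.565634·10.9160·503.1250 = 14090.729 mm³

Volume = 14090.729 mm³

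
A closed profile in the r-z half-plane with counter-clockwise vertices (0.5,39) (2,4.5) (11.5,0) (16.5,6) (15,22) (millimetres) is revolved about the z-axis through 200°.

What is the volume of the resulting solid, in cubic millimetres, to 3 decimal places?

Profile (r,z), 5 vertices: (0.5,39) (2,4.5) (11.5,0) (16.5,6) (15,22)
edge 0: (0.5,39)→(2,4.5)  cross = 0.5·4.5 − 2·39 = -75.7500; (r_i+r_j)·cross = 2.5·-75.7500 = -189.3750
edge 1: (2,4.5)→(11.5,0)  cross = 2·0 − 11.5·4.5 = -51.7500; (r_i+r_j)·cross = 13.5·-51.7500 = -698.6250
edge 2: (11.5,0)→(16.5,6)  cross = 11.5·6 − 16.5·0 = 69.0000; (r_i+r_j)·cross = 28·69.0000 = 1932.0000
edge 3: (16.5,6)→(15,22)  cross = 16.5·22 − 15·6 = 273.0000; (r_i+r_j)·cross = 31.5·273.0000 = 8599.5000
edge 4: (15,22)→(0.5,39)  cross = 15·39 − 0.5·22 = 574.0000; (r_i+r_j)·cross = 15.5·574.0000 = 8897.0000
Σcross = 788.5000 → A = |Σcross|/2 = 394.2500 mm²
Σ(r_i+r_j)·cross = 18540.5000 → first moment M = |Σ|/6 = 3090.0833
R_c = M/A = 3090.0833/394.2500 = 7.8379 mm
θ = 200° = 3.490659 rad
V = θ·R_c·A = 3.490659·7.8379·394.2500 = 10786.426 mm³

Volume = 10786.426 mm³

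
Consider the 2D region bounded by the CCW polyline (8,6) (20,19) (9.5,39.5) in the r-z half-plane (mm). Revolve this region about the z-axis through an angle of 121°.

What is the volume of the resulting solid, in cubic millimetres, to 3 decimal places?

Profile (r,z), 3 vertices: (8,6) (20,19) (9.5,39.5)
edge 0: (8,6)→(20,19)  cross = 8·19 − 20·6 = 32.0000; (r_i+r_j)·cross = 28·32.0000 = 896.0000
edge 1: (20,19)→(9.5,39.5)  cross = 20·39.5 − 9.5·19 = 609.5000; (r_i+r_j)·cross = 29.5·609.5000 = 17980.2500
edge 2: (9.5,39.5)→(8,6)  cross = 9.5·6 − 8·39.5 = -259.0000; (r_i+r_j)·cross = 17.5·-259.0000 = -4532.5000
Σcross = 382.5000 → A = |Σcross|/2 = 191.2500 mm²
Σ(r_i+r_j)·cross = 14343.7500 → first moment M = |Σ|/6 = 2390.6250
R_c = M/A = 2390.6250/191.2500 = 12.5000 mm
θ = 121° = 2.111848 rad
V = θ·R_c·A = 2.111848·12.5000·191.2500 = 5048.638 mm³

Volume = 5048.638 mm³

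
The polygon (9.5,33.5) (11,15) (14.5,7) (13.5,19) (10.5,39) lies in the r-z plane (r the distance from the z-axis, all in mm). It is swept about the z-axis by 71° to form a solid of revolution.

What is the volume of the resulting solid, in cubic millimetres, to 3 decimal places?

Profile (r,z), 5 vertices: (9.5,33.5) (11,15) (14.5,7) (13.5,19) (10.5,39)
edge 0: (9.5,33.5)→(11,15)  cross = 9.5·15 − 11·33.5 = -226.0000; (r_i+r_j)·cross = 20.5·-226.0000 = -4633.0000
edge 1: (11,15)→(14.5,7)  cross = 11·7 − 14.5·15 = -140.5000; (r_i+r_j)·cross = 25.5·-140.5000 = -3582.7500
edge 2: (14.5,7)→(13.5,19)  cross = 14.5·19 − 13.5·7 = 181.0000; (r_i+r_j)·cross = 28·181.0000 = 5068.0000
edge 3: (13.5,19)→(10.5,39)  cross = 13.5·39 − 10.5·19 = 327.0000; (r_i+r_j)·cross = 24·327.0000 = 7848.0000
edge 4: (10.5,39)→(9.5,33.5)  cross = 10.5·33.5 − 9.5·39 = -18.7500; (r_i+r_j)·cross = 20·-18.7500 = -375.0000
Σcross = 122.7500 → A = |Σcross|/2 = 61.3750 mm²
Σ(r_i+r_j)·cross = 4325.2500 → first moment M = |Σ|/6 = 720.8750
R_c = M/A = 720.8750/61.3750 = 11.7454 mm
θ = 71° = 1.239184 rad
V = θ·R_c·A = 1.239184·11.7454·61.3750 = 893.297 mm³

Volume = 893.297 mm³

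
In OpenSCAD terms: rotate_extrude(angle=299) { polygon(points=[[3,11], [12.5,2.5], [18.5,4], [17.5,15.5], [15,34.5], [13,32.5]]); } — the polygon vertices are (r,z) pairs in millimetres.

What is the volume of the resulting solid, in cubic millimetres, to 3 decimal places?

Profile (r,z), 6 vertices: (3,11) (12.5,2.5) (18.5,4) (17.5,15.5) (15,34.5) (13,32.5)
edge 0: (3,11)→(12.5,2.5)  cross = 3·2.5 − 12.5·11 = -130.0000; (r_i+r_j)·cross = 15.5·-130.0000 = -2015.0000
edge 1: (12.5,2.5)→(18.5,4)  cross = 12.5·4 − 18.5·2.5 = 3.7500; (r_i+r_j)·cross = 31·3.7500 = 116.2500
edge 2: (18.5,4)→(17.5,15.5)  cross = 18.5·15.5 − 17.5·4 = 216.7500; (r_i+r_j)·cross = 36·216.7500 = 7803.0000
edge 3: (17.5,15.5)→(15,34.5)  cross = 17.5·34.5 − 15·15.5 = 371.2500; (r_i+r_j)·cross = 32.5·371.2500 = 12065.6250
edge 4: (15,34.5)→(13,32.5)  cross = 15·32.5 − 13·34.5 = 39.0000; (r_i+r_j)·cross = 28·39.0000 = 1092.0000
edge 5: (13,32.5)→(3,11)  cross = 13·11 − 3·32.5 = 45.5000; (r_i+r_j)·cross = 16·45.5000 = 728.0000
Σcross = 546.2500 → A = |Σcross|/2 = 273.1250 mm²
Σ(r_i+r_j)·cross = 19789.8750 → first moment M = |Σ|/6 = 3298.3125
R_c = M/A = 3298.3125/273.1250 = 12.0762 mm
θ = 299° = 5.218534 rad
V = θ·R_c·A = 5.218534·12.0762·273.1250 = 17212.357 mm³

Volume = 17212.357 mm³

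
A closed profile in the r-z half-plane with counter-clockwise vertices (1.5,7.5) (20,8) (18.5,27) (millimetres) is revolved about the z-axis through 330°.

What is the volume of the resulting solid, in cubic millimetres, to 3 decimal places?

Profile (r,z), 3 vertices: (1.5,7.5) (20,8) (18.5,27)
edge 0: (1.5,7.5)→(20,8)  cross = 1.5·8 − 20·7.5 = -138.0000; (r_i+r_j)·cross = 21.5·-138.0000 = -2967.0000
edge 1: (20,8)→(18.5,27)  cross = 20·27 − 18.5·8 = 392.0000; (r_i+r_j)·cross = 38.5·392.0000 = 15092.0000
edge 2: (18.5,27)→(1.5,7.5)  cross = 18.5·7.5 − 1.5·27 = 98.2500; (r_i+r_j)·cross = 20·98.2500 = 1965.0000
Σcross = 352.2500 → A = |Σcross|/2 = 176.1250 mm²
Σ(r_i+r_j)·cross = 14090.0000 → first moment M = |Σ|/6 = 2348.3333
R_c = M/A = 2348.3333/176.1250 = 13.3333 mm
θ = 330° = 5.759587 rad
V = θ·R_c·A = 5.759587·13.3333·176.1250 = 13525.429 mm³

Volume = 13525.429 mm³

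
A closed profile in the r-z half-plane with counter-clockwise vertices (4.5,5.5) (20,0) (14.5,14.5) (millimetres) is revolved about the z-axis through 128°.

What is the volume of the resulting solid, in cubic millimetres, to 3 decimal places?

Volume = 2824.362 mm³

Profile (r,z), 3 vertices: (4.5,5.5) (20,0) (14.5,14.5)
edge 0: (4.5,5.5)→(20,0)  cross = 4.5·0 − 20·5.5 = -110.0000; (r_i+r_j)·cross = 24.5·-110.0000 = -2695.0000
edge 1: (20,0)→(14.5,14.5)  cross = 20·14.5 − 14.5·0 = 290.0000; (r_i+r_j)·cross = 34.5·290.0000 = 10005.0000
edge 2: (14.5,14.5)→(4.5,5.5)  cross = 14.5·5.5 − 4.5·14.5 = 14.5000; (r_i+r_j)·cross = 19·14.5000 = 275.5000
Σcross = 194.5000 → A = |Σcross|/2 = 97.2500 mm²
Σ(r_i+r_j)·cross = 7585.5000 → first moment M = |Σ|/6 = 1264.2500
R_c = M/A = 1264.2500/97.2500 = 13.0000 mm
θ = 128° = 2.234021 rad
V = θ·R_c·A = 2.234021·13.0000·97.2500 = 2824.362 mm³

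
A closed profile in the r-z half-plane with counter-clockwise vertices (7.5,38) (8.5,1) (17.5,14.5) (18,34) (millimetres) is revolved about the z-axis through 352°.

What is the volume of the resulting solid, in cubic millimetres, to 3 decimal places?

Profile (r,z), 4 vertices: (7.5,38) (8.5,1) (17.5,14.5) (18,34)
edge 0: (7.5,38)→(8.5,1)  cross = 7.5·1 − 8.5·38 = -315.5000; (r_i+r_j)·cross = 16·-315.5000 = -5048.0000
edge 1: (8.5,1)→(17.5,14.5)  cross = 8.5·14.5 − 17.5·1 = 105.7500; (r_i+r_j)·cross = 26·105.7500 = 2749.5000
edge 2: (17.5,14.5)→(18,34)  cross = 17.5·34 − 18·14.5 = 334.0000; (r_i+r_j)·cross = 35.5·334.0000 = 11857.0000
edge 3: (18,34)→(7.5,38)  cross = 18·38 − 7.5·34 = 429.0000; (r_i+r_j)·cross = 25.5·429.0000 = 10939.5000
Σcross = 553.2500 → A = |Σcross|/2 = 276.6250 mm²
Σ(r_i+r_j)·cross = 20498.0000 → first moment M = |Σ|/6 = 3416.3333
R_c = M/A = 3416.3333/276.6250 = 12.3501 mm
θ = 352° = 6.143559 rad
V = θ·R_c·A = 6.143559·12.3501·276.6250 = 20988.445 mm³

Volume = 20988.445 mm³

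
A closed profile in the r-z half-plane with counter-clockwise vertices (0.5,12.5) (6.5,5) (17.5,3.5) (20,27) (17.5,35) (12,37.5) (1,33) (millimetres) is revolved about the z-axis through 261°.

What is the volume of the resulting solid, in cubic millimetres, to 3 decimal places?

Volume = 25163.244 mm³

Profile (r,z), 7 vertices: (0.5,12.5) (6.5,5) (17.5,3.5) (20,27) (17.5,35) (12,37.5) (1,33)
edge 0: (0.5,12.5)→(6.5,5)  cross = 0.5·5 − 6.5·12.5 = -78.7500; (r_i+r_j)·cross = 7·-78.7500 = -551.2500
edge 1: (6.5,5)→(17.5,3.5)  cross = 6.5·3.5 − 17.5·5 = -64.7500; (r_i+r_j)·cross = 24·-64.7500 = -1554.0000
edge 2: (17.5,3.5)→(20,27)  cross = 17.5·27 − 20·3.5 = 402.5000; (r_i+r_j)·cross = 37.5·402.5000 = 15093.7500
edge 3: (20,27)→(17.5,35)  cross = 20·35 − 17.5·27 = 227.5000; (r_i+r_j)·cross = 37.5·227.5000 = 8531.2500
edge 4: (17.5,35)→(12,37.5)  cross = 17.5·37.5 − 12·35 = 236.2500; (r_i+r_j)·cross = 29.5·236.2500 = 6969.3750
edge 5: (12,37.5)→(1,33)  cross = 12·33 − 1·37.5 = 358.5000; (r_i+r_j)·cross = 13·358.5000 = 4660.5000
edge 6: (1,33)→(0.5,12.5)  cross = 1·12.5 − 0.5·33 = -4.0000; (r_i+r_j)·cross = 1.5·-4.0000 = -6.0000
Σcross = 1077.2500 → A = |Σcross|/2 = 538.6250 mm²
Σ(r_i+r_j)·cross = 33143.6250 → first moment M = |Σ|/6 = 5523.9375
R_c = M/A = 5523.9375/538.6250 = 10.2556 mm
θ = 261° = 4.555309 rad
V = θ·R_c·A = 4.555309·10.2556·538.6250 = 25163.244 mm³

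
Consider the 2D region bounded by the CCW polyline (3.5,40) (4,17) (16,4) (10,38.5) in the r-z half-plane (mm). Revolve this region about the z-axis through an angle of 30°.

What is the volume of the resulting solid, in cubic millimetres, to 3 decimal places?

Profile (r,z), 4 vertices: (3.5,40) (4,17) (16,4) (10,38.5)
edge 0: (3.5,40)→(4,17)  cross = 3.5·17 − 4·40 = -100.5000; (r_i+r_j)·cross = 7.5·-100.5000 = -753.7500
edge 1: (4,17)→(16,4)  cross = 4·4 − 16·17 = -256.0000; (r_i+r_j)·cross = 20·-256.0000 = -5120.0000
edge 2: (16,4)→(10,38.5)  cross = 16·38.5 − 10·4 = 576.0000; (r_i+r_j)·cross = 26·576.0000 = 14976.0000
edge 3: (10,38.5)→(3.5,40)  cross = 10·40 − 3.5·38.5 = 265.2500; (r_i+r_j)·cross = 13.5·265.2500 = 3580.8750
Σcross = 484.7500 → A = |Σcross|/2 = 242.3750 mm²
Σ(r_i+r_j)·cross = 12683.1250 → first moment M = |Σ|/6 = 2113.8542
R_c = M/A = 2113.8542/242.3750 = 8.7214 mm
θ = 30° = 0.523599 rad
V = θ·R_c·A = 0.523599·8.7214·242.3750 = 1106.811 mm³

Volume = 1106.811 mm³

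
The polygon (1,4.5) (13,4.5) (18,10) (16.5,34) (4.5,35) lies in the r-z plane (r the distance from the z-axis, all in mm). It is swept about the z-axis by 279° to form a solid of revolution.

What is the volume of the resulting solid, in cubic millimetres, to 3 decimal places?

Profile (r,z), 5 vertices: (1,4.5) (13,4.5) (18,10) (16.5,34) (4.5,35)
edge 0: (1,4.5)→(13,4.5)  cross = 1·4.5 − 13·4.5 = -54.0000; (r_i+r_j)·cross = 14·-54.0000 = -756.0000
edge 1: (13,4.5)→(18,10)  cross = 13·10 − 18·4.5 = 49.0000; (r_i+r_j)·cross = 31·49.0000 = 1519.0000
edge 2: (18,10)→(16.5,34)  cross = 18·34 − 16.5·10 = 447.0000; (r_i+r_j)·cross = 34.5·447.0000 = 15421.5000
edge 3: (16.5,34)→(4.5,35)  cross = 16.5·35 − 4.5·34 = 424.5000; (r_i+r_j)·cross = 21·424.5000 = 8914.5000
edge 4: (4.5,35)→(1,4.5)  cross = 4.5·4.5 − 1·35 = -14.7500; (r_i+r_j)·cross = 5.5·-14.7500 = -81.1250
Σcross = 851.7500 → A = |Σcross|/2 = 425.8750 mm²
Σ(r_i+r_j)·cross = 25017.8750 → first moment M = |Σ|/6 = 4169.6458
R_c = M/A = 4169.6458/425.8750 = 9.7908 mm
θ = 279° = 4.869469 rad
V = θ·R_c·A = 4.869469·9.7908·425.8750 = 20303.960 mm³

Volume = 20303.960 mm³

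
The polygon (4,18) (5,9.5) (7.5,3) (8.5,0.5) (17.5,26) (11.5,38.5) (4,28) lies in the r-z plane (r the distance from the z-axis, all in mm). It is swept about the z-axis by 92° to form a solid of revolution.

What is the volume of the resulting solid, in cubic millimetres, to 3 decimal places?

Profile (r,z), 7 vertices: (4,18) (5,9.5) (7.5,3) (8.5,0.5) (17.5,26) (11.5,38.5) (4,28)
edge 0: (4,18)→(5,9.5)  cross = 4·9.5 − 5·18 = -52.0000; (r_i+r_j)·cross = 9·-52.0000 = -468.0000
edge 1: (5,9.5)→(7.5,3)  cross = 5·3 − 7.5·9.5 = -56.2500; (r_i+r_j)·cross = 12.5·-56.2500 = -703.1250
edge 2: (7.5,3)→(8.5,0.5)  cross = 7.5·0.5 − 8.5·3 = -21.7500; (r_i+r_j)·cross = 16·-21.7500 = -348.0000
edge 3: (8.5,0.5)→(17.5,26)  cross = 8.5·26 − 17.5·0.5 = 212.2500; (r_i+r_j)·cross = 26·212.2500 = 5518.5000
edge 4: (17.5,26)→(11.5,38.5)  cross = 17.5·38.5 − 11.5·26 = 374.7500; (r_i+r_j)·cross = 29·374.7500 = 10867.7500
edge 5: (11.5,38.5)→(4,28)  cross = 11.5·28 − 4·38.5 = 168.0000; (r_i+r_j)·cross = 15.5·168.0000 = 2604.0000
edge 6: (4,28)→(4,18)  cross = 4·18 − 4·28 = -40.0000; (r_i+r_j)·cross = 8·-40.0000 = -320.0000
Σcross = 585.0000 → A = |Σcross|/2 = 292.5000 mm²
Σ(r_i+r_j)·cross = 17151.1250 → first moment M = |Σ|/6 = 2858.5208
R_c = M/A = 2858.5208/292.5000 = 9.7727 mm
θ = 92° = 1.605703 rad
V = θ·R_c·A = 1.605703·9.7727·292.5000 = 4589.935 mm³

Volume = 4589.935 mm³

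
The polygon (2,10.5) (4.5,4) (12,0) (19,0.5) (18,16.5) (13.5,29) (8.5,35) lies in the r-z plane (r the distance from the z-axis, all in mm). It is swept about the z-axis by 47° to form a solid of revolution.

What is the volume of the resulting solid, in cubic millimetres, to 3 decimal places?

Volume = 3418.740 mm³

Profile (r,z), 7 vertices: (2,10.5) (4.5,4) (12,0) (19,0.5) (18,16.5) (13.5,29) (8.5,35)
edge 0: (2,10.5)→(4.5,4)  cross = 2·4 − 4.5·10.5 = -39.2500; (r_i+r_j)·cross = 6.5·-39.2500 = -255.1250
edge 1: (4.5,4)→(12,0)  cross = 4.5·0 − 12·4 = -48.0000; (r_i+r_j)·cross = 16.5·-48.0000 = -792.0000
edge 2: (12,0)→(19,0.5)  cross = 12·0.5 − 19·0 = 6.0000; (r_i+r_j)·cross = 31·6.0000 = 186.0000
edge 3: (19,0.5)→(18,16.5)  cross = 19·16.5 − 18·0.5 = 304.5000; (r_i+r_j)·cross = 37·304.5000 = 11266.5000
edge 4: (18,16.5)→(13.5,29)  cross = 18·29 − 13.5·16.5 = 299.2500; (r_i+r_j)·cross = 31.5·299.2500 = 9426.3750
edge 5: (13.5,29)→(8.5,35)  cross = 13.5·35 − 8.5·29 = 226.0000; (r_i+r_j)·cross = 22·226.0000 = 4972.0000
edge 6: (8.5,35)→(2,10.5)  cross = 8.5·10.5 − 2·35 = 19.2500; (r_i+r_j)·cross = 10.5·19.2500 = 202.1250
Σcross = 767.7500 → A = |Σcross|/2 = 383.8750 mm²
Σ(r_i+r_j)·cross = 25005.8750 → first moment M = |Σ|/6 = 4167.6458
R_c = M/A = 4167.6458/383.8750 = 10.8568 mm
θ = 47° = 0.820305 rad
V = θ·R_c·A = 0.820305·10.8568·383.8750 = 3418.740 mm³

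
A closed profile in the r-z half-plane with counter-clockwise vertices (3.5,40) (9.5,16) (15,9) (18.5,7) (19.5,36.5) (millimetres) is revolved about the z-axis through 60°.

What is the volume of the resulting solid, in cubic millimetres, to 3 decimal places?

Profile (r,z), 5 vertices: (3.5,40) (9.5,16) (15,9) (18.5,7) (19.5,36.5)
edge 0: (3.5,40)→(9.5,16)  cross = 3.5·16 − 9.5·40 = -324.0000; (r_i+r_j)·cross = 13·-324.0000 = -4212.0000
edge 1: (9.5,16)→(15,9)  cross = 9.5·9 − 15·16 = -154.5000; (r_i+r_j)·cross = 24.5·-154.5000 = -3785.2500
edge 2: (15,9)→(18.5,7)  cross = 15·7 − 18.5·9 = -61.5000; (r_i+r_j)·cross = 33.5·-61.5000 = -2060.2500
edge 3: (18.5,7)→(19.5,36.5)  cross = 18.5·36.5 − 19.5·7 = 538.7500; (r_i+r_j)·cross = 38·538.7500 = 20472.5000
edge 4: (19.5,36.5)→(3.5,40)  cross = 19.5·40 − 3.5·36.5 = 652.2500; (r_i+r_j)·cross = 23·652.2500 = 15001.7500
Σcross = 651.0000 → A = |Σcross|/2 = 325.5000 mm²
Σ(r_i+r_j)·cross = 25416.7500 → first moment M = |Σ|/6 = 4236.1250
R_c = M/A = 4236.1250/325.5000 = 13.0142 mm
θ = 60° = 1.047198 rad
V = θ·R_c·A = 1.047198·13.0142·325.5000 = 4436.060 mm³

Volume = 4436.060 mm³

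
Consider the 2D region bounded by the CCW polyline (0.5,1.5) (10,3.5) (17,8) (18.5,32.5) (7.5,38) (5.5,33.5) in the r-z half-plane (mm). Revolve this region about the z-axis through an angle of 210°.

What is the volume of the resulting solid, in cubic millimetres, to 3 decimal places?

Profile (r,z), 6 vertices: (0.5,1.5) (10,3.5) (17,8) (18.5,32.5) (7.5,38) (5.5,33.5)
edge 0: (0.5,1.5)→(10,3.5)  cross = 0.5·3.5 − 10·1.5 = -13.2500; (r_i+r_j)·cross = 10.5·-13.2500 = -139.1250
edge 1: (10,3.5)→(17,8)  cross = 10·8 − 17·3.5 = 20.5000; (r_i+r_j)·cross = 27·20.5000 = 553.5000
edge 2: (17,8)→(18.5,32.5)  cross = 17·32.5 − 18.5·8 = 404.5000; (r_i+r_j)·cross = 35.5·404.5000 = 14359.7500
edge 3: (18.5,32.5)→(7.5,38)  cross = 18.5·38 − 7.5·32.5 = 459.2500; (r_i+r_j)·cross = 26·459.2500 = 11940.5000
edge 4: (7.5,38)→(5.5,33.5)  cross = 7.5·33.5 − 5.5·38 = 42.2500; (r_i+r_j)·cross = 13·42.2500 = 549.2500
edge 5: (5.5,33.5)→(0.5,1.5)  cross = 5.5·1.5 − 0.5·33.5 = -8.5000; (r_i+r_j)·cross = 6·-8.5000 = -51.0000
Σcross = 904.7500 → A = |Σcross|/2 = 452.3750 mm²
Σ(r_i+r_j)·cross = 27212.8750 → first moment M = |Σ|/6 = 4535.4792
R_c = M/A = 4535.4792/452.3750 = 10.0259 mm
θ = 210° = 3.665191 rad
V = θ·R_c·A = 3.665191·10.0259·452.3750 = 16623.399 mm³

Volume = 16623.399 mm³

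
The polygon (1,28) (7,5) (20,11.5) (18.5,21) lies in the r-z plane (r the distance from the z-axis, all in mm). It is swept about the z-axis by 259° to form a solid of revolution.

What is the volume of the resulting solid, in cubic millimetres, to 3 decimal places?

Volume = 11765.196 mm³

Profile (r,z), 4 vertices: (1,28) (7,5) (20,11.5) (18.5,21)
edge 0: (1,28)→(7,5)  cross = 1·5 − 7·28 = -191.0000; (r_i+r_j)·cross = 8·-191.0000 = -1528.0000
edge 1: (7,5)→(20,11.5)  cross = 7·11.5 − 20·5 = -19.5000; (r_i+r_j)·cross = 27·-19.5000 = -526.5000
edge 2: (20,11.5)→(18.5,21)  cross = 20·21 − 18.5·11.5 = 207.2500; (r_i+r_j)·cross = 38.5·207.2500 = 7979.1250
edge 3: (18.5,21)→(1,28)  cross = 18.5·28 − 1·21 = 497.0000; (r_i+r_j)·cross = 19.5·497.0000 = 9691.5000
Σcross = 493.7500 → A = |Σcross|/2 = 246.8750 mm²
Σ(r_i+r_j)·cross = 15616.1250 → first moment M = |Σ|/6 = 2602.6875
R_c = M/A = 2602.6875/246.8750 = 10.5425 mm
θ = 259° = 4.520403 rad
V = θ·R_c·A = 4.520403·10.5425·246.8750 = 11765.196 mm³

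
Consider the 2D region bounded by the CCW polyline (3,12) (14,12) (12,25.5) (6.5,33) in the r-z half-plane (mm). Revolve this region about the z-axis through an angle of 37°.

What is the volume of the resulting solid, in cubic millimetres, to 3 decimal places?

Profile (r,z), 4 vertices: (3,12) (14,12) (12,25.5) (6.5,33)
edge 0: (3,12)→(14,12)  cross = 3·12 − 14·12 = -132.0000; (r_i+r_j)·cross = 17·-132.0000 = -2244.0000
edge 1: (14,12)→(12,25.5)  cross = 14·25.5 − 12·12 = 213.0000; (r_i+r_j)·cross = 26·213.0000 = 5538.0000
edge 2: (12,25.5)→(6.5,33)  cross = 12·33 − 6.5·25.5 = 230.2500; (r_i+r_j)·cross = 18.5·230.2500 = 4259.6250
edge 3: (6.5,33)→(3,12)  cross = 6.5·12 − 3·33 = -21.0000; (r_i+r_j)·cross = 9.5·-21.0000 = -199.5000
Σcross = 290.2500 → A = |Σcross|/2 = 145.1250 mm²
Σ(r_i+r_j)·cross = 7354.1250 → first moment M = |Σ|/6 = 1225.6875
R_c = M/A = 1225.6875/145.1250 = 8.4457 mm
θ = 37° = 0.645772 rad
V = θ·R_c·A = 0.645772·8.4457·145.1250 = 791.514 mm³

Volume = 791.514 mm³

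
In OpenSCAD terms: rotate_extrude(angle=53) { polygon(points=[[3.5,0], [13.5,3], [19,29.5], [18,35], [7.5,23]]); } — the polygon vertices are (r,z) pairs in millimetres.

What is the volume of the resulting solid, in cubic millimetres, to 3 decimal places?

Volume = 2960.830 mm³

Profile (r,z), 5 vertices: (3.5,0) (13.5,3) (19,29.5) (18,35) (7.5,23)
edge 0: (3.5,0)→(13.5,3)  cross = 3.5·3 − 13.5·0 = 10.5000; (r_i+r_j)·cross = 17·10.5000 = 178.5000
edge 1: (13.5,3)→(19,29.5)  cross = 13.5·29.5 − 19·3 = 341.2500; (r_i+r_j)·cross = 32.5·341.2500 = 11090.6250
edge 2: (19,29.5)→(18,35)  cross = 19·35 − 18·29.5 = 134.0000; (r_i+r_j)·cross = 37·134.0000 = 4958.0000
edge 3: (18,35)→(7.5,23)  cross = 18·23 − 7.5·35 = 151.5000; (r_i+r_j)·cross = 25.5·151.5000 = 3863.2500
edge 4: (7.5,23)→(3.5,0)  cross = 7.5·0 − 3.5·23 = -80.5000; (r_i+r_j)·cross = 11·-80.5000 = -885.5000
Σcross = 556.7500 → A = |Σcross|/2 = 278.3750 mm²
Σ(r_i+r_j)·cross = 19204.8750 → first moment M = |Σ|/6 = 3200.8125
R_c = M/A = 3200.8125/278.3750 = 11.4982 mm
θ = 53° = 0.925025 rad
V = θ·R_c·A = 0.925025·11.4982·278.3750 = 2960.830 mm³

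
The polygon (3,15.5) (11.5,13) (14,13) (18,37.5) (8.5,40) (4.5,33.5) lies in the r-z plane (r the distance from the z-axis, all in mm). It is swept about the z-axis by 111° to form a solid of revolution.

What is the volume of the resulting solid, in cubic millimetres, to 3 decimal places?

Profile (r,z), 6 vertices: (3,15.5) (11.5,13) (14,13) (18,37.5) (8.5,40) (4.5,33.5)
edge 0: (3,15.5)→(11.5,13)  cross = 3·13 − 11.5·15.5 = -139.2500; (r_i+r_j)·cross = 14.5·-139.2500 = -2019.1250
edge 1: (11.5,13)→(14,13)  cross = 11.5·13 − 14·13 = -32.5000; (r_i+r_j)·cross = 25.5·-32.5000 = -828.7500
edge 2: (14,13)→(18,37.5)  cross = 14·37.5 − 18·13 = 291.0000; (r_i+r_j)·cross = 32·291.0000 = 9312.0000
edge 3: (18,37.5)→(8.5,40)  cross = 18·40 − 8.5·37.5 = 401.2500; (r_i+r_j)·cross = 26.5·401.2500 = 10633.1250
edge 4: (8.5,40)→(4.5,33.5)  cross = 8.5·33.5 − 4.5·40 = 104.7500; (r_i+r_j)·cross = 13·104.7500 = 1361.7500
edge 5: (4.5,33.5)→(3,15.5)  cross = 4.5·15.5 − 3·33.5 = -30.7500; (r_i+r_j)·cross = 7.5·-30.7500 = -230.6250
Σcross = 594.5000 → A = |Σcross|/2 = 297.2500 mm²
Σ(r_i+r_j)·cross = 18228.3750 → first moment M = |Σ|/6 = 3038.0625
R_c = M/A = 3038.0625/297.2500 = 10.2206 mm
θ = 111° = 1.937315 rad
V = θ·R_c·A = 1.937315·10.2206·297.2500 = 5885.685 mm³

Volume = 5885.685 mm³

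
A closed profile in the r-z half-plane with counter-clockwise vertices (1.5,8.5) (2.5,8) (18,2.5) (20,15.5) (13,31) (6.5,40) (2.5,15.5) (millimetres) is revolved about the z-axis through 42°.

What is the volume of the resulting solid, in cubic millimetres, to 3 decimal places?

Volume = 3159.532 mm³

Profile (r,z), 7 vertices: (1.5,8.5) (2.5,8) (18,2.5) (20,15.5) (13,31) (6.5,40) (2.5,15.5)
edge 0: (1.5,8.5)→(2.5,8)  cross = 1.5·8 − 2.5·8.5 = -9.2500; (r_i+r_j)·cross = 4·-9.2500 = -37.0000
edge 1: (2.5,8)→(18,2.5)  cross = 2.5·2.5 − 18·8 = -137.7500; (r_i+r_j)·cross = 20.5·-137.7500 = -2823.8750
edge 2: (18,2.5)→(20,15.5)  cross = 18·15.5 − 20·2.5 = 229.0000; (r_i+r_j)·cross = 38·229.0000 = 8702.0000
edge 3: (20,15.5)→(13,31)  cross = 20·31 − 13·15.5 = 418.5000; (r_i+r_j)·cross = 33·418.5000 = 13810.5000
edge 4: (13,31)→(6.5,40)  cross = 13·40 − 6.5·31 = 318.5000; (r_i+r_j)·cross = 19.5·318.5000 = 6210.7500
edge 5: (6.5,40)→(2.5,15.5)  cross = 6.5·15.5 − 2.5·40 = 0.7500; (r_i+r_j)·cross = 9·0.7500 = 6.7500
edge 6: (2.5,15.5)→(1.5,8.5)  cross = 2.5·8.5 − 1.5·15.5 = -2.0000; (r_i+r_j)·cross = 4·-2.0000 = -8.0000
Σcross = 817.7500 → A = |Σcross|/2 = 408.8750 mm²
Σ(r_i+r_j)·cross = 25861.1250 → first moment M = |Σ|/6 = 4310.1875
R_c = M/A = 4310.1875/408.8750 = 10.5416 mm
θ = 42° = 0.733038 rad
V = θ·R_c·A = 0.733038·10.5416·408.8750 = 3159.532 mm³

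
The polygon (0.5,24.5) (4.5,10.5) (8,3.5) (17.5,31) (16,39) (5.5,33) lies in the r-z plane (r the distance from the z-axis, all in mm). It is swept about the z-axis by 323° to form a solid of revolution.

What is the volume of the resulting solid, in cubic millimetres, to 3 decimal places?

Volume = 16049.246 mm³

Profile (r,z), 6 vertices: (0.5,24.5) (4.5,10.5) (8,3.5) (17.5,31) (16,39) (5.5,33)
edge 0: (0.5,24.5)→(4.5,10.5)  cross = 0.5·10.5 − 4.5·24.5 = -105.0000; (r_i+r_j)·cross = 5·-105.0000 = -525.0000
edge 1: (4.5,10.5)→(8,3.5)  cross = 4.5·3.5 − 8·10.5 = -68.2500; (r_i+r_j)·cross = 12.5·-68.2500 = -853.1250
edge 2: (8,3.5)→(17.5,31)  cross = 8·31 − 17.5·3.5 = 186.7500; (r_i+r_j)·cross = 25.5·186.7500 = 4762.1250
edge 3: (17.5,31)→(16,39)  cross = 17.5·39 − 16·31 = 186.5000; (r_i+r_j)·cross = 33.5·186.5000 = 6247.7500
edge 4: (16,39)→(5.5,33)  cross = 16·33 − 5.5·39 = 313.5000; (r_i+r_j)·cross = 21.5·313.5000 = 6740.2500
edge 5: (5.5,33)→(0.5,24.5)  cross = 5.5·24.5 − 0.5·33 = 118.2500; (r_i+r_j)·cross = 6·118.2500 = 709.5000
Σcross = 631.7500 → A = |Σcross|/2 = 315.8750 mm²
Σ(r_i+r_j)·cross = 17081.5000 → first moment M = |Σ|/6 = 2846.9167
R_c = M/A = 2846.9167/315.8750 = 9.0128 mm
θ = 323° = 5.637413 rad
V = θ·R_c·A = 5.637413·9.0128·315.8750 = 16049.246 mm³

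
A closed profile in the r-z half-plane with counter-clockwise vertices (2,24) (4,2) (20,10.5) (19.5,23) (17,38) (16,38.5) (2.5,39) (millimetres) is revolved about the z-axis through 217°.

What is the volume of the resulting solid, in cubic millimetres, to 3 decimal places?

Volume = 21190.462 mm³

Profile (r,z), 7 vertices: (2,24) (4,2) (20,10.5) (19.5,23) (17,38) (16,38.5) (2.5,39)
edge 0: (2,24)→(4,2)  cross = 2·2 − 4·24 = -92.0000; (r_i+r_j)·cross = 6·-92.0000 = -552.0000
edge 1: (4,2)→(20,10.5)  cross = 4·10.5 − 20·2 = 2.0000; (r_i+r_j)·cross = 24·2.0000 = 48.0000
edge 2: (20,10.5)→(19.5,23)  cross = 20·23 − 19.5·10.5 = 255.2500; (r_i+r_j)·cross = 39.5·255.2500 = 10082.3750
edge 3: (19.5,23)→(17,38)  cross = 19.5·38 − 17·23 = 350.0000; (r_i+r_j)·cross = 36.5·350.0000 = 12775.0000
edge 4: (17,38)→(16,38.5)  cross = 17·38.5 − 16·38 = 46.5000; (r_i+r_j)·cross = 33·46.5000 = 1534.5000
edge 5: (16,38.5)→(2.5,39)  cross = 16·39 − 2.5·38.5 = 527.7500; (r_i+r_j)·cross = 18.5·527.7500 = 9763.3750
edge 6: (2.5,39)→(2,24)  cross = 2.5·24 − 2·39 = -18.0000; (r_i+r_j)·cross = 4.5·-18.0000 = -81.0000
Σcross = 1071.5000 → A = |Σcross|/2 = 535.7500 mm²
Σ(r_i+r_j)·cross = 33570.2500 → first moment M = |Σ|/6 = 5595.0417
R_c = M/A = 5595.0417/535.7500 = 10.4434 mm
θ = 217° = 3.787364 rad
V = θ·R_c·A = 3.787364·10.4434·535.7500 = 21190.462 mm³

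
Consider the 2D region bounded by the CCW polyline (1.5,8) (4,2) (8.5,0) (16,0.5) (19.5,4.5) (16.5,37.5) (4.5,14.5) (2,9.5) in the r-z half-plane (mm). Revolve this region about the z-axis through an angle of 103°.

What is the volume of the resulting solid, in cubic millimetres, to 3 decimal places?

Volume = 8140.536 mm³

Profile (r,z), 8 vertices: (1.5,8) (4,2) (8.5,0) (16,0.5) (19.5,4.5) (16.5,37.5) (4.5,14.5) (2,9.5)
edge 0: (1.5,8)→(4,2)  cross = 1.5·2 − 4·8 = -29.0000; (r_i+r_j)·cross = 5.5·-29.0000 = -159.5000
edge 1: (4,2)→(8.5,0)  cross = 4·0 − 8.5·2 = -17.0000; (r_i+r_j)·cross = 12.5·-17.0000 = -212.5000
edge 2: (8.5,0)→(16,0.5)  cross = 8.5·0.5 − 16·0 = 4.2500; (r_i+r_j)·cross = 24.5·4.2500 = 104.1250
edge 3: (16,0.5)→(19.5,4.5)  cross = 16·4.5 − 19.5·0.5 = 62.2500; (r_i+r_j)·cross = 35.5·62.2500 = 2209.8750
edge 4: (19.5,4.5)→(16.5,37.5)  cross = 19.5·37.5 − 16.5·4.5 = 657.0000; (r_i+r_j)·cross = 36·657.0000 = 23652.0000
edge 5: (16.5,37.5)→(4.5,14.5)  cross = 16.5·14.5 − 4.5·37.5 = 70.5000; (r_i+r_j)·cross = 21·70.5000 = 1480.5000
edge 6: (4.5,14.5)→(2,9.5)  cross = 4.5·9.5 − 2·14.5 = 13.7500; (r_i+r_j)·cross = 6.5·13.7500 = 89.3750
edge 7: (2,9.5)→(1.5,8)  cross = 2·8 − 1.5·9.5 = 1.7500; (r_i+r_j)·cross = 3.5·1.7500 = 6.1250
Σcross = 763.5000 → A = |Σcross|/2 = 381.7500 mm²
Σ(r_i+r_j)·cross = 27170.0000 → first moment M = |Σ|/6 = 4528.3333
R_c = M/A = 4528.3333/381.7500 = 11.8620 mm
θ = 103° = 1.797689 rad
V = θ·R_c·A = 1.797689·11.8620·381.7500 = 8140.536 mm³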